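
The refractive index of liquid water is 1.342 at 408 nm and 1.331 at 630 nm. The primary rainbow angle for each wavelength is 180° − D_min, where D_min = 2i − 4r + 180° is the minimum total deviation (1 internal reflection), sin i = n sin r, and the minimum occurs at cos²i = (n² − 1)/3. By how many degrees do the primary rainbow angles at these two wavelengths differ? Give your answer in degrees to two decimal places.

At 408 nm (n = 1.342): cos²i = 0.26699 → i = 58.888°, r = 39.641°, D_min = 139.213°, rainbow angle = 40.787°.
At 630 nm (n = 1.331): cos²i = 0.25719 → i = 59.527°, r = 40.356°, D_min = 137.630°, rainbow angle = 42.370°.
Angular width = |40.787° − 42.370°| = 1.583°.

1.58°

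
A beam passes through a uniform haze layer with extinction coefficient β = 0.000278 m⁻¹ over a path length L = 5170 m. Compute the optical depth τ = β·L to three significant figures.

τ = β·L = 0.000278 × 5170 = 1.4373.

1.44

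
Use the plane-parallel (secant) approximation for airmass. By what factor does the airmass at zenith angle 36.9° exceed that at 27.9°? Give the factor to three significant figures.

X(36.9°)/X(27.9°) = sec 36.9° / sec 27.9° = cos 27.9° / cos 36.9° = 0.8838/0.7997 = 1.1051.

1.11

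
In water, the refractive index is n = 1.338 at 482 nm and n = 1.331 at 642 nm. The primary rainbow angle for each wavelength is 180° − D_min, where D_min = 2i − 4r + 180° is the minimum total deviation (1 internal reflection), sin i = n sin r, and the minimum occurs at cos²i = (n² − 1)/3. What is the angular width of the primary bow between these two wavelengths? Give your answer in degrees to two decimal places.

At 482 nm (n = 1.338): cos²i = 0.26341 → i = 59.120°, r = 39.899°, D_min = 138.643°, rainbow angle = 41.357°.
At 642 nm (n = 1.331): cos²i = 0.25719 → i = 59.527°, r = 40.356°, D_min = 137.630°, rainbow angle = 42.370°.
Angular width = |41.357° − 42.370°| = 1.013°.

1.01°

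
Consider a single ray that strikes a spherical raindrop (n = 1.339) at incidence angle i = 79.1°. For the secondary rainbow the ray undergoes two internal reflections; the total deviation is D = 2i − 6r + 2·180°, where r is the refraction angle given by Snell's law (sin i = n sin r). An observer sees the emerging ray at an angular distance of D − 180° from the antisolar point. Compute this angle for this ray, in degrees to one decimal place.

55.2°

sin r = sin 79.1° / 1.339 = 0.9820/1.339 = 0.7334; r = 47.17°.
D = 2·79.1° − 6·47.17° + 2·180° = 158.20° − 283.01° + 360° = 235.19°.
Angle from antisolar point = D − 180° = 55.19°.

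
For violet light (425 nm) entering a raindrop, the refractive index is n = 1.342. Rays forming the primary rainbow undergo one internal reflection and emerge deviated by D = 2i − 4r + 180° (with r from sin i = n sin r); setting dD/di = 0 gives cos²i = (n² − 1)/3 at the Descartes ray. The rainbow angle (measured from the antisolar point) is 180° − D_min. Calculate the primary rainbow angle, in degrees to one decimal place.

40.8°

cos²i = (1.80096 − 1)/3 = 0.26699; i = arccos(0.51671) = 58.888°.
sin r = sin 58.888°/1.342 = 0.63797; r = 39.641°.
D_min = 2·58.888° − 4·39.641° + 180° = 139.213°.
Rainbow angle = 180° − D_min = 40.787°.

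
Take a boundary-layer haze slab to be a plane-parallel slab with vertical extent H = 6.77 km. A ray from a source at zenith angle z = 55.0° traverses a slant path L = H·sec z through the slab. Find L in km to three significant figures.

sec z = 1/cos 55.0° = 1.7434.
L = 6.77 × 1.7434 = 11.803 km.

11.8 km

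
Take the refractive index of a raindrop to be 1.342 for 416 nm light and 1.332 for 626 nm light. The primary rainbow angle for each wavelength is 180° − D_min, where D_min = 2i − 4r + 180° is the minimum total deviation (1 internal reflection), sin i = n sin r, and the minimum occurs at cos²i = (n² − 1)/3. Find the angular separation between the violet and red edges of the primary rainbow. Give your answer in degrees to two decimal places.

1.44°

At 416 nm (n = 1.342): cos²i = 0.26699 → i = 58.888°, r = 39.641°, D_min = 139.213°, rainbow angle = 40.787°.
At 626 nm (n = 1.332): cos²i = 0.25807 → i = 59.469°, r = 40.290°, D_min = 137.776°, rainbow angle = 42.224°.
Angular width = |40.787° − 42.224°| = 1.437°.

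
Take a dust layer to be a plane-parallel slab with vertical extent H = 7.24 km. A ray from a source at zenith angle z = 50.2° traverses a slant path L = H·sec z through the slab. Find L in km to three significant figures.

sec z = 1/cos 50.2° = 1.5622.
L = 7.24 × 1.5622 = 11.311 km.

11.3 km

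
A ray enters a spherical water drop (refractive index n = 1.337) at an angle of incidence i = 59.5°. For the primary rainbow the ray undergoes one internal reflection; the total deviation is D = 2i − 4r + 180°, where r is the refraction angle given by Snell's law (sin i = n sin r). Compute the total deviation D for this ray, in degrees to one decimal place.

sin r = sin 59.5° / 1.337 = 0.8616/1.337 = 0.6444; r = 40.12°.
D = 2·59.5° − 4·40.12° + 180° = 119.00° − 160.50° + 180° = 138.50°.

138.5°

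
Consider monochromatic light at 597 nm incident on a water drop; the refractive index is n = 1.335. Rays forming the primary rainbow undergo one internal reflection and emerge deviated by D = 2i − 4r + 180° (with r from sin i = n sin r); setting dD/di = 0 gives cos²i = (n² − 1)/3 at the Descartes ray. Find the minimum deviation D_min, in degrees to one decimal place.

cos²i = (1.78222 − 1)/3 = 0.26074; i = arccos(0.51063) = 59.294°.
sin r = sin 59.294°/1.335 = 0.64405; r = 40.094°.
D_min = 2·59.294° − 4·40.094° + 180° = 138.212°.

138.2°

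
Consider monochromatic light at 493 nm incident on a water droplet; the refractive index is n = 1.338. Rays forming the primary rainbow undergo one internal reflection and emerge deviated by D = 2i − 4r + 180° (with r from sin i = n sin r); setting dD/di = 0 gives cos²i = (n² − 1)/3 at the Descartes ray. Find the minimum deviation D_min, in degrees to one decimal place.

138.6°

cos²i = (1.79024 − 1)/3 = 0.26341; i = arccos(0.51324) = 59.120°.
sin r = sin 59.120°/1.338 = 0.64144; r = 39.899°.
D_min = 2·59.120° − 4·39.899° + 180° = 138.643°.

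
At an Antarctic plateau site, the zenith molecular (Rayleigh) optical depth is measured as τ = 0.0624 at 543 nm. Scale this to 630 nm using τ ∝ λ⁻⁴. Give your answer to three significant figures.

0.0344

τ(630 nm) = τ(543 nm) × (543/630)⁴ = 0.0624 × (0.8619)⁴ = 0.0624 × 0.5519 = 0.0344.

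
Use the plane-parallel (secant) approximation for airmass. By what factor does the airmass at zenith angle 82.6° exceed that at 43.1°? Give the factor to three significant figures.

5.67

X(82.6°)/X(43.1°) = sec 82.6° / sec 43.1° = cos 43.1° / cos 82.6° = 0.7302/0.1288 = 5.6692.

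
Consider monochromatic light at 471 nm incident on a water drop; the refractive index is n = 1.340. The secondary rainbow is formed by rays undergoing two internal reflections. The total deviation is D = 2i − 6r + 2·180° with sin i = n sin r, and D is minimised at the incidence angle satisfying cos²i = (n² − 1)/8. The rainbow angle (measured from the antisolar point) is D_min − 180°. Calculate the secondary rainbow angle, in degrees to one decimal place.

cos²i = (1.79560 − 1)/8 = 0.09945; i = arccos(0.31536) = 71.618°.
sin r = sin 71.618°/1.340 = 0.70819; r = 45.088°.
D_min = 2·71.618° − 6·45.088° + 360° = 232.709°.
Rainbow angle = D_min − 180° = 52.709°.

52.7°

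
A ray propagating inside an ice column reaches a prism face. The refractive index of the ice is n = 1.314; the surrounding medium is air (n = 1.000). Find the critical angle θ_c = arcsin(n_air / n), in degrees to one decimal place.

sin θ_c = n_air / n = 1.000 / 1.314 = 0.7610.
θ_c = arcsin(0.7610) = 49.56°.

49.6°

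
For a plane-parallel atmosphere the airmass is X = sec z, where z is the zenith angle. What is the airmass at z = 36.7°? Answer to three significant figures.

1.25

X = sec z = 1/cos 36.7° = 1/0.8018 = 1.2472.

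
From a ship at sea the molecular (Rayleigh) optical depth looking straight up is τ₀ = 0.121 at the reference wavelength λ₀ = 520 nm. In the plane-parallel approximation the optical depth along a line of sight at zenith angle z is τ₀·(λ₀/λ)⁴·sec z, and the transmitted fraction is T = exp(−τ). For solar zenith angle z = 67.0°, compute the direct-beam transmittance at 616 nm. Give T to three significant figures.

0.854

sec 67.0° = 2.5593.
τ = 0.121 × (520/616)⁴ × 2.5593 = 0.121 × 0.5078 × 2.5593 = 0.1573.
T = exp(−0.1573) = 0.8545.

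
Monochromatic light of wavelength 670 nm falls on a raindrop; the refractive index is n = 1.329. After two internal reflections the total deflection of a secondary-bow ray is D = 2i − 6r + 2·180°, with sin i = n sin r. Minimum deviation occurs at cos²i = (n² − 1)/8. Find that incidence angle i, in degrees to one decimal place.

72.0°

cos²i = (1.329² − 1)/8 = (1.76624 − 1)/8 = 0.09578.
cos i = 0.30948, so i = 71.972°.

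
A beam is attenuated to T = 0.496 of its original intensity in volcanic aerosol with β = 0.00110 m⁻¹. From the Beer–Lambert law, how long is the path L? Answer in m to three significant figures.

637 m

Beer–Lambert: T = exp(−βL) ⇒ L = −ln(T)/β = −ln(0.496)/0.00110 = 0.7012/0.00110 = 637.4 m.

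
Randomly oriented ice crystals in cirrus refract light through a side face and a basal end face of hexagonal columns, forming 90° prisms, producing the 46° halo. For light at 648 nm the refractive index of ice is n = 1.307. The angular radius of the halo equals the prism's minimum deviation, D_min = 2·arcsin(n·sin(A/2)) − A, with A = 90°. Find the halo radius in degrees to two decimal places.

45.09°

n·sin(A/2) = 1.307 × sin 45° = 1.307 × 0.7071 = 0.9242.
D_min = 2·arcsin(0.9242) − 90° = 2 × 67.546° − 90° = 45.093°.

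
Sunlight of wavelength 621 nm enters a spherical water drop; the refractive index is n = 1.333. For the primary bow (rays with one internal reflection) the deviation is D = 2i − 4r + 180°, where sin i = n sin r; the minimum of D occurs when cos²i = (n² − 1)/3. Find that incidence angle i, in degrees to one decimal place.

cos²i = (1.333² − 1)/3 = (1.77689 − 1)/3 = 0.25896.
cos i = 0.50888, so i = 59.410°.

59.4°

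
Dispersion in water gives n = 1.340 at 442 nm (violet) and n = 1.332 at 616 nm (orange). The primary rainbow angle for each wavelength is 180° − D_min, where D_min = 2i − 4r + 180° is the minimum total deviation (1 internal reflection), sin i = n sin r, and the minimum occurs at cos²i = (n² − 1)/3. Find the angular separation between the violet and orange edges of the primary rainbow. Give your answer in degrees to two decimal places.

At 442 nm (n = 1.340): cos²i = 0.26520 → i = 59.004°, r = 39.770°, D_min = 138.929°, rainbow angle = 41.071°.
At 616 nm (n = 1.332): cos²i = 0.25807 → i = 59.469°, r = 40.290°, D_min = 137.776°, rainbow angle = 42.224°.
Angular width = |41.071° − 42.224°| = 1.153°.

1.15°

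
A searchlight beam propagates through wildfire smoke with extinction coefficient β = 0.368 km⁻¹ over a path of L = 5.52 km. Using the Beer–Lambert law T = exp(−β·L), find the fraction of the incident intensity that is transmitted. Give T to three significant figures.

0.131

τ = β·L = 0.368 × 5.52 = 2.0314.
T = exp(−2.0314) = 0.1312.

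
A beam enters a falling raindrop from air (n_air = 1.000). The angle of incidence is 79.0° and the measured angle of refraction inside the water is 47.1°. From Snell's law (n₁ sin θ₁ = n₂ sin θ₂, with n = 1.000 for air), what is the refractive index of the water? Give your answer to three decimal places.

n = sin θ_i / sin θ_r = sin 79.0° / sin 47.1° = 0.9816 / 0.7325 = 1.3400.

1.340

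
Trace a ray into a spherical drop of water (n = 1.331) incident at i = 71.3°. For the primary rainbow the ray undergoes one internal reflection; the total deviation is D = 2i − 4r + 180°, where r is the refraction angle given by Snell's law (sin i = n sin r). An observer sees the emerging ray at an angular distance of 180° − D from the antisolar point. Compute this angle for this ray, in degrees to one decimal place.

sin r = sin 71.3° / 1.331 = 0.9472/1.331 = 0.7117; r = 45.37°.
D = 2·71.3° − 4·45.37° + 180° = 142.60° − 181.48° + 180° = 141.12°.
Angle from antisolar point = 180° − D = 38.88°.

38.9°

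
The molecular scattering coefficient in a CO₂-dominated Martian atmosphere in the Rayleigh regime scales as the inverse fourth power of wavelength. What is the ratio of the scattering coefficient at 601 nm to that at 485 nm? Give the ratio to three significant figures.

0.424

Rayleigh scattering ∝ λ⁻⁴, so the ratio of coefficients is the inverse fourth power of the wavelength ratio.
σ(601)/σ(485) = (485/601)⁴ = (0.8070)⁴ = 0.4241.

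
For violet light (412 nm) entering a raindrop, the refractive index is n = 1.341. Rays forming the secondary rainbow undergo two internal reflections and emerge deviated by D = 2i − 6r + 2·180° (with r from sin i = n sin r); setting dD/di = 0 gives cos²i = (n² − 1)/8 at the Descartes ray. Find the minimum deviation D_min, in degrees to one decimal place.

233.0°

cos²i = (1.79828 − 1)/8 = 0.09979; i = arccos(0.31589) = 71.586°.
sin r = sin 71.586°/1.341 = 0.70753; r = 45.034°.
D_min = 2·71.586° − 6·45.034° + 360° = 232.966°.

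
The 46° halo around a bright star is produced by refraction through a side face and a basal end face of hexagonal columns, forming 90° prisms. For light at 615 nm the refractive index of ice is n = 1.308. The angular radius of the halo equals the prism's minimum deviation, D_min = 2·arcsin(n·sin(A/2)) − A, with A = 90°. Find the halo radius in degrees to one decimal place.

n·sin(A/2) = 1.308 × sin 45° = 1.308 × 0.7071 = 0.9249.
D_min = 2·arcsin(0.9249) − 90° = 2 × 67.653° − 90° = 45.305°.

45.3°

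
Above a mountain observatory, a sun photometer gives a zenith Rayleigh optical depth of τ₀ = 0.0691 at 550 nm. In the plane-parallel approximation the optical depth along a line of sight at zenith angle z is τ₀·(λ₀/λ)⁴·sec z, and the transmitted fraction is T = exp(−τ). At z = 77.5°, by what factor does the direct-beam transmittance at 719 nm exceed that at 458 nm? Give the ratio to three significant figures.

Airmass: sec 77.5° = 4.6202.
τ(719 nm) = 0.0691 × (550/719)⁴ × 4.6202 = 0.0691 × 0.3424 × 4.6202 = 0.1093.
τ(458 nm) = 0.0691 × (550/458)⁴ × 4.6202 = 0.0691 × 2.0796 × 4.6202 = 0.6639.
T(719)/T(458) = exp(τ_B − τ_A) = exp(0.5546) = 1.7413.

1.74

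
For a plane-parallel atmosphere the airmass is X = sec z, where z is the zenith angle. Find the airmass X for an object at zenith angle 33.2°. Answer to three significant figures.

X = sec z = 1/cos 33.2° = 1/0.8368 = 1.1951.

1.20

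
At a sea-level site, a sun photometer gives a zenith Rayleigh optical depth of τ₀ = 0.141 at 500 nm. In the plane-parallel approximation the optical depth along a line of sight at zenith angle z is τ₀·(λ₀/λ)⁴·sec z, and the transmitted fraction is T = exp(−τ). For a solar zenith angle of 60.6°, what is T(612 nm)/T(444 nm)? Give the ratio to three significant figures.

Airmass: sec 60.6° = 2.0371.
τ(612 nm) = 0.141 × (500/612)⁴ × 2.0371 = 0.141 × 0.4455 × 2.0371 = 0.1280.
τ(444 nm) = 0.141 × (500/444)⁴ × 2.0371 = 0.141 × 1.6082 × 2.0371 = 0.4619.
T(612)/T(444) = exp(τ_B − τ_A) = exp(0.3340) = 1.3965.

1.40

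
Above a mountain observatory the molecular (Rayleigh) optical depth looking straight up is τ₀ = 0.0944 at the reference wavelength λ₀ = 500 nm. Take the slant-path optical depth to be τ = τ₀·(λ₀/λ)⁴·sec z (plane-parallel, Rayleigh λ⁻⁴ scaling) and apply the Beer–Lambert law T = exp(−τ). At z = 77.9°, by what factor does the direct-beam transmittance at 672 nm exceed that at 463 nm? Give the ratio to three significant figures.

Airmass: sec 77.9° = 4.7706.
τ(672 nm) = 0.0944 × (500/672)⁴ × 4.7706 = 0.0944 × 0.3065 × 4.7706 = 0.1380.
τ(463 nm) = 0.0944 × (500/463)⁴ × 4.7706 = 0.0944 × 1.3601 × 4.7706 = 0.6125.
T(672)/T(463) = exp(τ_B − τ_A) = exp(0.4745) = 1.6072.

1.61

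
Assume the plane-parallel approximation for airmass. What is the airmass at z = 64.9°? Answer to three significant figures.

X = sec z = 1/cos 64.9° = 1/0.4242 = 2.3574.

2.36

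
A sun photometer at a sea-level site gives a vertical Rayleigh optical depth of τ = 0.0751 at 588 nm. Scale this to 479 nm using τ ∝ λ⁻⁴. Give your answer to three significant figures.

τ(479 nm) = τ(588 nm) × (588/479)⁴ = 0.0751 × (1.2276)⁴ = 0.0751 × 2.2707 = 0.1705.

0.171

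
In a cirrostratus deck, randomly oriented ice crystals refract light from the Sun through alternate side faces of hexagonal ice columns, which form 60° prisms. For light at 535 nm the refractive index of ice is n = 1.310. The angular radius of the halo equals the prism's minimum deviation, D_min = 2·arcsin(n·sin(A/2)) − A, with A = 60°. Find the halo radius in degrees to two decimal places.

n·sin(A/2) = 1.310 × sin 30° = 1.310 × 0.5000 = 0.6550.
D_min = 2·arcsin(0.6550) − 60° = 2 × 40.920° − 60° = 21.839°.

21.84°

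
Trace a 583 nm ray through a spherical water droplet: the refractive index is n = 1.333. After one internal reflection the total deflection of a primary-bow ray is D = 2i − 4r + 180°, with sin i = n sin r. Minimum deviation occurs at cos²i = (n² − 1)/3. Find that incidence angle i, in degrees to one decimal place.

cos²i = (1.333² − 1)/3 = (1.77689 − 1)/3 = 0.25896.
cos i = 0.50888, so i = 59.410°.

59.4°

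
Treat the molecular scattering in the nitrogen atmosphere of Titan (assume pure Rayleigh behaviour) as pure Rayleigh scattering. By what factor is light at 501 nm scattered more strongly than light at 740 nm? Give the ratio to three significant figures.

Rayleigh scattering ∝ λ⁻⁴, so the ratio of coefficients is the inverse fourth power of the wavelength ratio.
σ(501)/σ(740) = (740/501)⁴ = (1.4770)⁴ = 4.76.

4.76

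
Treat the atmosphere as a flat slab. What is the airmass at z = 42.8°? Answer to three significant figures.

X = sec z = 1/cos 42.8° = 1/0.7337 = 1.3629.

1.36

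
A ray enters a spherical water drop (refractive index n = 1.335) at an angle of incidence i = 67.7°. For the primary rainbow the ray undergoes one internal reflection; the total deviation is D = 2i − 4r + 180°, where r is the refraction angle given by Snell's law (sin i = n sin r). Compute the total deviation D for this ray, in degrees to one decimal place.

139.9°

sin r = sin 67.7° / 1.335 = 0.9252/1.335 = 0.6930; r = 43.87°.
D = 2·67.7° − 4·43.87° + 180° = 135.40° − 175.49° + 180° = 139.91°.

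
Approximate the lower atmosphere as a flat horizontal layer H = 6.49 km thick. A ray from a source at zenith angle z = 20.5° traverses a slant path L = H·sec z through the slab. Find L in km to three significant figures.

sec z = 1/cos 20.5° = 1.0676.
L = 6.49 × 1.0676 = 6.929 km.

6.93 km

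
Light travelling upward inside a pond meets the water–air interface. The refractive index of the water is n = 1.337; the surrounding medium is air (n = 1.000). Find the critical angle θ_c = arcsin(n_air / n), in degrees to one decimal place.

48.4°

sin θ_c = n_air / n = 1.000 / 1.337 = 0.7479.
θ_c = arcsin(0.7479) = 48.41°.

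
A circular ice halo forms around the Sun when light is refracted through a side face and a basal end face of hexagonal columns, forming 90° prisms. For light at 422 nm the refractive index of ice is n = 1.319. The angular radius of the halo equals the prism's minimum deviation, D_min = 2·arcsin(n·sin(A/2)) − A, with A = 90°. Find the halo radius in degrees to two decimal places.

47.71°

n·sin(A/2) = 1.319 × sin 45° = 1.319 × 0.7071 = 0.9327.
D_min = 2·arcsin(0.9327) − 90° = 2 × 68.856° − 90° = 47.711°.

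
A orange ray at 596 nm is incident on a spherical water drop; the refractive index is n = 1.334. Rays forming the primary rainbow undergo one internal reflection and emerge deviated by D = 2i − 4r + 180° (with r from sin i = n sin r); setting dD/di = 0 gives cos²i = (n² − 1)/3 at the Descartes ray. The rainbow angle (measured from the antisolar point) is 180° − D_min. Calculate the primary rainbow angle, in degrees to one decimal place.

cos²i = (1.77956 − 1)/3 = 0.25985; i = arccos(0.50976) = 59.352°.
sin r = sin 59.352°/1.334 = 0.64492; r = 40.159°.
D_min = 2·59.352° − 4·40.159° + 180° = 138.067°.
Rainbow angle = 180° − D_min = 41.933°.

41.9°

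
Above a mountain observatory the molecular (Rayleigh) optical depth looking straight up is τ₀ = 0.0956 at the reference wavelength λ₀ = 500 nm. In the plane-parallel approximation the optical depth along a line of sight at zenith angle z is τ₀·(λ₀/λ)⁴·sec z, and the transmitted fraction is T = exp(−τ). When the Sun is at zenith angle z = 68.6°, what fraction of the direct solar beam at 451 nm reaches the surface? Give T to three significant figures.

sec 68.6° = 2.7407.
τ = 0.0956 × (500/451)⁴ × 2.7407 = 0.0956 × 1.5107 × 2.7407 = 0.3958.
T = exp(−0.3958) = 0.6731.

0.673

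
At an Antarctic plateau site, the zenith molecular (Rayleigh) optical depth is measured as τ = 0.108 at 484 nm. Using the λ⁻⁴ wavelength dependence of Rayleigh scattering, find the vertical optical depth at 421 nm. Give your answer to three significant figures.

τ(421 nm) = τ(484 nm) × (484/421)⁴ = 0.108 × (1.1496)⁴ = 0.108 × 1.7468 = 0.1887.

0.189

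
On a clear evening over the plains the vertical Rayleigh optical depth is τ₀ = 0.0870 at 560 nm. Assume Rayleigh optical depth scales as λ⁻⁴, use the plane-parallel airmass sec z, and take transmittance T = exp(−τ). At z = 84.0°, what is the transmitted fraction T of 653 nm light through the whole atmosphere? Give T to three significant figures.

0.638

sec 84.0° = 9.5668.
τ = 0.0870 × (560/653)⁴ × 9.5668 = 0.0870 × 0.5409 × 9.5668 = 0.4502.
T = exp(−0.4502) = 0.6375.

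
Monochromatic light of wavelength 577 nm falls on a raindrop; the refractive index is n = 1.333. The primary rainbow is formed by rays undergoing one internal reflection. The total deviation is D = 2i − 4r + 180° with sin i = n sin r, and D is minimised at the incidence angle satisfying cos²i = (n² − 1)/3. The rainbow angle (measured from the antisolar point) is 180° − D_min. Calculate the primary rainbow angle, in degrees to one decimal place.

cos²i = (1.77689 − 1)/3 = 0.25896; i = arccos(0.50888) = 59.410°.
sin r = sin 59.410°/1.333 = 0.64579; r = 40.225°.
D_min = 2·59.410° − 4·40.225° + 180° = 137.922°.
Rainbow angle = 180° − D_min = 42.078°.

42.1°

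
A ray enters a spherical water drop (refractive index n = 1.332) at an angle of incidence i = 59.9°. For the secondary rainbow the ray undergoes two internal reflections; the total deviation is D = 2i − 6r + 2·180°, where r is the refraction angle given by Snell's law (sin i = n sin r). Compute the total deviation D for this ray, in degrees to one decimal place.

236.8°

sin r = sin 59.9° / 1.332 = 0.8652/1.332 = 0.6495; r = 40.50°.
D = 2·59.9° − 6·40.50° + 2·180° = 119.80° − 243.03° + 360° = 236.77°.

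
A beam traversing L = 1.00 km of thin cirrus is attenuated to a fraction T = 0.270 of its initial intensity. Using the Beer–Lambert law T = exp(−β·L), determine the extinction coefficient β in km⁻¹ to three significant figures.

Beer–Lambert: T = exp(−βL) ⇒ β = −ln(T)/L = −ln(0.270)/1.00 = 1.3093/1.00 = 1.309 km⁻¹.

1.31 km⁻¹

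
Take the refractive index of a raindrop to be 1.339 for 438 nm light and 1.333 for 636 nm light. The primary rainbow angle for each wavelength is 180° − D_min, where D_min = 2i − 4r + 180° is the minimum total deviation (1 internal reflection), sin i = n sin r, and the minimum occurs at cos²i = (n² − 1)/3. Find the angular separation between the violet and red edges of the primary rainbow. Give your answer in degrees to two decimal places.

At 438 nm (n = 1.339): cos²i = 0.26431 → i = 59.062°, r = 39.834°, D_min = 138.786°, rainbow angle = 41.214°.
At 636 nm (n = 1.333): cos²i = 0.25896 → i = 59.410°, r = 40.225°, D_min = 137.922°, rainbow angle = 42.078°.
Angular width = |41.214° − 42.078°| = 0.865°.

0.86°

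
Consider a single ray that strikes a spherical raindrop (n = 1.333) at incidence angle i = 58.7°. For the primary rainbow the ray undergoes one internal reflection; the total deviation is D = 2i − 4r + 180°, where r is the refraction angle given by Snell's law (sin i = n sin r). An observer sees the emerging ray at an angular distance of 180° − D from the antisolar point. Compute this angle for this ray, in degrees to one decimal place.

sin r = sin 58.7° / 1.333 = 0.8545/1.333 = 0.6410; r = 39.87°.
D = 2·58.7° − 4·39.87° + 180° = 117.40° − 159.47° + 180° = 137.93°.
Angle from antisolar point = 180° − D = 42.07°.

42.1°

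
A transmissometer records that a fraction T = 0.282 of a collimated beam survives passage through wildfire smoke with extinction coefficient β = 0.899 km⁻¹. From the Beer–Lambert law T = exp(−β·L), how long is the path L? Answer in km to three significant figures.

Beer–Lambert: T = exp(−βL) ⇒ L = −ln(T)/β = −ln(0.282)/0.899 = 1.2658/0.899 = 1.408 km.

1.41 km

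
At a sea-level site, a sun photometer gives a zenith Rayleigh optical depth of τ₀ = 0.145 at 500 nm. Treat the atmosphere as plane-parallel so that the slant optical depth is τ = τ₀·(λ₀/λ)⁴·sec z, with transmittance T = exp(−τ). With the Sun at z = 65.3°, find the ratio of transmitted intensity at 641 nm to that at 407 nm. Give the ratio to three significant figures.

1.94

Airmass: sec 65.3° = 2.3931.
τ(641 nm) = 0.145 × (500/641)⁴ × 2.3931 = 0.145 × 0.3702 × 2.3931 = 0.1285.
τ(407 nm) = 0.145 × (500/407)⁴ × 2.3931 = 0.145 × 2.2777 × 2.3931 = 0.7904.
T(641)/T(407) = exp(τ_B − τ_A) = exp(0.6619) = 1.9385.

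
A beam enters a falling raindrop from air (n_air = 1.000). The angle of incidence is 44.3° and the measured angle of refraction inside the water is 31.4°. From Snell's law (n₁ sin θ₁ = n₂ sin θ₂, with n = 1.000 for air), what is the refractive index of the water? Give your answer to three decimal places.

n = sin θ_i / sin θ_r = sin 44.3° / sin 31.4° = 0.6984 / 0.5210 = 1.3405.

1.341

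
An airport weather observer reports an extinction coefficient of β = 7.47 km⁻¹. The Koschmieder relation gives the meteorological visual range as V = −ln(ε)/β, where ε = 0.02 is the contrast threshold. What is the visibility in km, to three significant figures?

0.524 km

V = −ln(0.02) / 7.47 = 3.912 / 7.47 = 0.5237 km.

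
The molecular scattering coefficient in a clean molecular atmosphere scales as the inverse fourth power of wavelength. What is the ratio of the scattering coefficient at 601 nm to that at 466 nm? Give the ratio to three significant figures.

Rayleigh scattering ∝ λ⁻⁴, so the ratio of coefficients is the inverse fourth power of the wavelength ratio.
σ(601)/σ(466) = (466/601)⁴ = (0.7754)⁴ = 0.3614.

0.361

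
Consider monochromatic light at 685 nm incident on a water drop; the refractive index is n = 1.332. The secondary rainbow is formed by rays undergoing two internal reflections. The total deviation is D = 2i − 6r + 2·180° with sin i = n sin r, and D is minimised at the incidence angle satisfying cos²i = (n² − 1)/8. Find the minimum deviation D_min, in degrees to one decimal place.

230.6°

cos²i = (1.77422 − 1)/8 = 0.09678; i = arccos(0.31109) = 71.875°.
sin r = sin 71.875°/1.332 = 0.71350; r = 45.520°.
D_min = 2·71.875° − 6·45.520° + 360° = 230.628°.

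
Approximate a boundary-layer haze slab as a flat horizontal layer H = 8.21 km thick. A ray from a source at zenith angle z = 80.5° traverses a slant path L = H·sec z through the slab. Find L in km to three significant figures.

sec z = 1/cos 80.5° = 6.0589.
L = 8.21 × 6.0589 = 49.743 km.

49.7 km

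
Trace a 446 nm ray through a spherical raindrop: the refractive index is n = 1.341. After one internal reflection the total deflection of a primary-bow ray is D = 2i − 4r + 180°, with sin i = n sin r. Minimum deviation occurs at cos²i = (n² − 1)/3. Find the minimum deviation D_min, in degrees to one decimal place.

139.1°

cos²i = (1.79828 − 1)/3 = 0.26609; i = arccos(0.51584) = 58.946°.
sin r = sin 58.946°/1.341 = 0.63884; r = 39.705°.
D_min = 2·58.946° − 4·39.705° + 180° = 139.071°.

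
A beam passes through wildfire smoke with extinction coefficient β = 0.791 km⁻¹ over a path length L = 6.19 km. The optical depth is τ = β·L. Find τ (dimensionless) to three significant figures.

τ = β·L = 0.791 × 6.19 = 4.8963.

4.90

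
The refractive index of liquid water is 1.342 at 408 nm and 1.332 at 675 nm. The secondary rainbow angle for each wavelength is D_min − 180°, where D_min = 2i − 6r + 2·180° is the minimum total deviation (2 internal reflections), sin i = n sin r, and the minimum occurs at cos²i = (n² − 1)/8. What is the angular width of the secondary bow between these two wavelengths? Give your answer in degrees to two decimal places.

At 408 nm (n = 1.342): cos²i = 0.10012 → i = 71.554°, r = 44.981°, D_min = 233.222°, rainbow angle = 53.222°.
At 675 nm (n = 1.332): cos²i = 0.09678 → i = 71.875°, r = 45.520°, D_min = 230.628°, rainbow angle = 50.628°.
Angular width = |53.222° − 50.628°| = 2.594°.

2.59°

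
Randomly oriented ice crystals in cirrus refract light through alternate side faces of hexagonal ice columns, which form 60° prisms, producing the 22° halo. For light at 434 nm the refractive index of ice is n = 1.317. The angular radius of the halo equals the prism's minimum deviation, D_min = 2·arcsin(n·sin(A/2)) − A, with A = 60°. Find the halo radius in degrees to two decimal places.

n·sin(A/2) = 1.317 × sin 30° = 1.317 × 0.5000 = 0.6585.
D_min = 2·arcsin(0.6585) − 60° = 2 × 41.186° − 60° = 22.371°.

22.37°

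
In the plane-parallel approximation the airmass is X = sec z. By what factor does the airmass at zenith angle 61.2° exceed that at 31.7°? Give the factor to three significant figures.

X(61.2°)/X(31.7°) = sec 61.2° / sec 31.7° = cos 31.7° / cos 61.2° = 0.8508/0.4818 = 1.7661.

1.77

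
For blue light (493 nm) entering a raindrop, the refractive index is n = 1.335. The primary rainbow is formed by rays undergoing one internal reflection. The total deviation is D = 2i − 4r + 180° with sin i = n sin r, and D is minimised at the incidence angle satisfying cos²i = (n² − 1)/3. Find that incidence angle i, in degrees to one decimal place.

cos²i = (1.335² − 1)/3 = (1.78222 − 1)/3 = 0.26074.
cos i = 0.51063, so i = 59.294°.

59.3°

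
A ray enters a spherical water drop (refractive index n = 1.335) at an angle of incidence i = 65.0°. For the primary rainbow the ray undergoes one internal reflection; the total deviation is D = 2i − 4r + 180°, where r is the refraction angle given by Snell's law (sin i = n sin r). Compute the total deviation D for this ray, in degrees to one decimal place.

sin r = sin 65.0° / 1.335 = 0.9063/1.335 = 0.6789; r = 42.76°.
D = 2·65.0° − 4·42.76° + 180° = 130.00° − 171.03° + 180° = 138.97°.

139.0°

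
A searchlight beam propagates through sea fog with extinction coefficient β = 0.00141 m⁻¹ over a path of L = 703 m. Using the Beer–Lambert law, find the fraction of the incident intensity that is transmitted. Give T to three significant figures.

τ = β·L = 0.00141 × 703 = 0.9912.
T = exp(−0.9912) = 0.3711.

0.371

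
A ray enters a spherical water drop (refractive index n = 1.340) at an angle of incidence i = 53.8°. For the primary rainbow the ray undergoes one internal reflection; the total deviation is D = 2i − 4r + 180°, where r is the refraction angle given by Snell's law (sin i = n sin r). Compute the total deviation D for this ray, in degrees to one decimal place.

sin r = sin 53.8° / 1.340 = 0.8070/1.340 = 0.6022; r = 37.03°.
D = 2·53.8° − 4·37.03° + 180° = 107.60° − 148.11° + 180° = 139.49°.

139.5°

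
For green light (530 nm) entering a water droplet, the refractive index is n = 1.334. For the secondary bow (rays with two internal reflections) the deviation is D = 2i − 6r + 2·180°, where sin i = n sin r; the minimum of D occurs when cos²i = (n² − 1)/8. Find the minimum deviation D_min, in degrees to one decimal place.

cos²i = (1.77956 − 1)/8 = 0.09744; i = arccos(0.31216) = 71.810°.
sin r = sin 71.810°/1.334 = 0.71217; r = 45.411°.
D_min = 2·71.810° − 6·45.411° + 360° = 231.153°.

231.2°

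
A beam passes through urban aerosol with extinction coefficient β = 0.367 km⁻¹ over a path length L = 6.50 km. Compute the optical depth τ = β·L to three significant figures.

τ = β·L = 0.367 × 6.50 = 2.3855.

2.39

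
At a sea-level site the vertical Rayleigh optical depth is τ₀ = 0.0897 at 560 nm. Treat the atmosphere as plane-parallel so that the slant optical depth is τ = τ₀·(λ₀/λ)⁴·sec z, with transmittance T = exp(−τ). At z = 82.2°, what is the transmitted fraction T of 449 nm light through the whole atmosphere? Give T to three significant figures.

sec 82.2° = 7.3684.
τ = 0.0897 × (560/449)⁴ × 7.3684 = 0.0897 × 2.4197 × 7.3684 = 1.5993.
T = exp(−1.5993) = 0.2020.

0.202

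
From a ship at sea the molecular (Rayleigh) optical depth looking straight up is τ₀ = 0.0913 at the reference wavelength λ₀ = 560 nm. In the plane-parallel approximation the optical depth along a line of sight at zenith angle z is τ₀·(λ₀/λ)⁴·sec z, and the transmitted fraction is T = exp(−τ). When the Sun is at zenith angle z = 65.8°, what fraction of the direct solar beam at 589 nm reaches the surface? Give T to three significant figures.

0.834

sec 65.8° = 2.4395.
τ = 0.0913 × (560/589)⁴ × 2.4395 = 0.0913 × 0.8171 × 2.4395 = 0.1820.
T = exp(−0.1820) = 0.8336.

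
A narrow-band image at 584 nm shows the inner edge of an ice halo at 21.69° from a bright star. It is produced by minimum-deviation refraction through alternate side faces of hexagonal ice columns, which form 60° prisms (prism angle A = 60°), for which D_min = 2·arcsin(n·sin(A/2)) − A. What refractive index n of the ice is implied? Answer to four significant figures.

Rearranging: n = sin((D_min + A)/2) / sin(A/2).
(D_min + A)/2 = (21.69° + 60°)/2 = 40.845°.
n = sin 40.845° / sin 30° = 0.6540 / 0.5000 = 1.3080.

1.308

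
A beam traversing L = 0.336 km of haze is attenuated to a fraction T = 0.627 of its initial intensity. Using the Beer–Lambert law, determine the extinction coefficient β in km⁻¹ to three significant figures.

Beer–Lambert: T = exp(−βL) ⇒ β = −ln(T)/L = −ln(0.627)/0.336 = 0.4668/0.336 = 1.389 km⁻¹.

1.39 km⁻¹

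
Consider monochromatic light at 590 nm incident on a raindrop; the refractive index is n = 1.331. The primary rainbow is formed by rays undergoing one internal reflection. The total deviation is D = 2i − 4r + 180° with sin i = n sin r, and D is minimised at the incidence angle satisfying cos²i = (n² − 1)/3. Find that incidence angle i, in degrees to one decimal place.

cos²i = (1.331² − 1)/3 = (1.77156 − 1)/3 = 0.25719.
cos i = 0.50714, so i = 59.527°.

59.5°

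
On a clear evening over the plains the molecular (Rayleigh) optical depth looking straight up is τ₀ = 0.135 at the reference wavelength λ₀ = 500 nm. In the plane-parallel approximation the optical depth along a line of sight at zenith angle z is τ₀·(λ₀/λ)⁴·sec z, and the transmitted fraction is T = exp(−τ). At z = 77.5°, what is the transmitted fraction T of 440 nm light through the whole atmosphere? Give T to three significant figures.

sec 77.5° = 4.6202.
τ = 0.135 × (500/440)⁴ × 4.6202 = 0.135 × 1.6675 × 4.6202 = 1.0401.
T = exp(−1.0401) = 0.3534.

0.353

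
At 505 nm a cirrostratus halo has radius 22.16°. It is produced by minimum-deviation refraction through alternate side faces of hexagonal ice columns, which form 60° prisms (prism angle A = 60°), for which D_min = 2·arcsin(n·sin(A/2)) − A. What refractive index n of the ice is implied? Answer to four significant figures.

Rearranging: n = sin((D_min + A)/2) / sin(A/2).
(D_min + A)/2 = (22.16° + 60°)/2 = 41.080°.
n = sin 41.080° / sin 30° = 0.6571 / 0.5000 = 1.3142.

1.314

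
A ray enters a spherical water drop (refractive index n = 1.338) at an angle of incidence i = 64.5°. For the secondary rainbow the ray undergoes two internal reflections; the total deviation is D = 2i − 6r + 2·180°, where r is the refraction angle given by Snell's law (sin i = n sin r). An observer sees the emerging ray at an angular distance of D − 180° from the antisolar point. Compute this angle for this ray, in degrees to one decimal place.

54.5°

sin r = sin 64.5° / 1.338 = 0.9026/1.338 = 0.6746; r = 42.42°.
D = 2·64.5° − 6·42.42° + 2·180° = 129.00° − 254.53° + 360° = 234.47°.
Angle from antisolar point = D − 180° = 54.47°.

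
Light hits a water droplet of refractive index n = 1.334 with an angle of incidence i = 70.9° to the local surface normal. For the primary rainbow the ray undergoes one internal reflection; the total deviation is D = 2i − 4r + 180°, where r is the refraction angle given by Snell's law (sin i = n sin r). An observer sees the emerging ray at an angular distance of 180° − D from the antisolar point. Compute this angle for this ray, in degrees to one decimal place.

38.6°

sin r = sin 70.9° / 1.334 = 0.9449/1.334 = 0.7084; r = 45.10°.
D = 2·70.9° − 4·45.10° + 180° = 141.80° − 180.41° + 180° = 141.39°.
Angle from antisolar point = 180° − D = 38.61°.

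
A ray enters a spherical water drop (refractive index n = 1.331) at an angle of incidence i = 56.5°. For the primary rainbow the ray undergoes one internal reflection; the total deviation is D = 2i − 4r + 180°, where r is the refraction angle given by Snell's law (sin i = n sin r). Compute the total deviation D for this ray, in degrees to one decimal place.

sin r = sin 56.5° / 1.331 = 0.8339/1.331 = 0.6265; r = 38.79°.
D = 2·56.5° − 4·38.79° + 180° = 113.00° − 155.17° + 180° = 137.83°.

137.8°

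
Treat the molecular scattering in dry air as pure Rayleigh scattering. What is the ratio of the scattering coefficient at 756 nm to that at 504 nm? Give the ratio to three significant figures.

0.198

Rayleigh scattering ∝ λ⁻⁴, so the ratio of coefficients is the inverse fourth power of the wavelength ratio.
σ(756)/σ(504) = (504/756)⁴ = (0.6667)⁴ = 0.1975.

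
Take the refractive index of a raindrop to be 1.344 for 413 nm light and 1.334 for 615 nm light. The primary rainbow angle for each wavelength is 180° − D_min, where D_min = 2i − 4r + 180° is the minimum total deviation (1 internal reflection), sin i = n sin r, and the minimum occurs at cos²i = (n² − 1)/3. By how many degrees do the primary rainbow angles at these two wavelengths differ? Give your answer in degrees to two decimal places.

At 413 nm (n = 1.344): cos²i = 0.26878 → i = 58.772°, r = 39.512°, D_min = 139.495°, rainbow angle = 40.505°.
At 615 nm (n = 1.334): cos²i = 0.25985 → i = 59.352°, r = 40.159°, D_min = 138.067°, rainbow angle = 41.933°.
Angular width = |40.505° − 41.933°| = 1.428°.

1.43°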